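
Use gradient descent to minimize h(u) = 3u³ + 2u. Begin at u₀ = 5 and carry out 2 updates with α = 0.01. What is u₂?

h′(u) = 9u² + 2
u₁ = 5 − 0.01·227 = 2.73
u₂ = 2.73 − 0.01·69.0761 = 2.039239

2.039239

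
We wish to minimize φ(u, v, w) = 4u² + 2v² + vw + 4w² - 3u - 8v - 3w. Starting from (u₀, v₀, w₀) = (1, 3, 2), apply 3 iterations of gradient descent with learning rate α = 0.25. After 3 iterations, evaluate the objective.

17.541015625

∇φ = (8u - 3, 4v + w - 8, v + 8w - 3)
(u₁, v₁, w₁) = (1, 3, 2) − 0.25·(5, 6, 16) = (-0.25, 1.5, -2)
(u₂, v₂, w₂) = (-0.25, 1.5, -2) − 0.25·(-5, -4, -17.5) = (1, 2.5, 2.375)
(u₃, v₃, w₃) = (1, 2.5, 2.375) − 0.25·(5, 4.375, 18.5) = (-0.25, 1.40625, -2.25)
φ(-0.25, 1.40625, -2.25) = 17.541015625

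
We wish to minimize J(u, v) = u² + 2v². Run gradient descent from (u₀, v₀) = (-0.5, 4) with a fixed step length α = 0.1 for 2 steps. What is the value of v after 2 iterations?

1.44

∇J = (2u, 4v)
(u₁, v₁) = (-0.5, 4) − 0.1·(-1, 16) = (-0.4, 2.4)
(u₂, v₂) = (-0.4, 2.4) − 0.1·(-0.8, 9.6) = (-0.32, 1.44)
v = 1.44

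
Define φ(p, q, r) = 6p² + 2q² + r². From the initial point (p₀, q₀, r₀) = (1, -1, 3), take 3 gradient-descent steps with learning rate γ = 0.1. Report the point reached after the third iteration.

∇φ = (12p, 4q, 2r)
Step 1: at (1, -1, 3), ∇φ = (12, -4, 6) → (1, -1, 3) − 0.1·(12, -4, 6) = (-0.2, -0.6, 2.4)
Step 2: at (-0.2, -0.6, 2.4), ∇φ = (-2.4, -2.4, 4.8) → (-0.2, -0.6, 2.4) − 0.1·(-2.4, -2.4, 4.8) = (0.04, -0.36, 1.92)
Step 3: at (0.04, -0.36, 1.92), ∇φ = (0.48, -1.44, 3.84) → (0.04, -0.36, 1.92) − 0.1·(0.48, -1.44, 3.84) = (-0.008, -0.216, 1.536)

(-0.008, -0.216, 1.536)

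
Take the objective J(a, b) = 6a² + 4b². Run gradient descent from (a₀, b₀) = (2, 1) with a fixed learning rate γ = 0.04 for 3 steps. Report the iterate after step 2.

∇J = (12a, 8b)
Step 1: at (2, 1), ∇J = (24, 8) → (2, 1) − 0.04·(24, 8) = (1.04, 0.68)
Step 2: at (1.04, 0.68), ∇J = (12.48, 5.44) → (1.04, 0.68) − 0.04·(12.48, 5.44) = (0.5408, 0.4624)

(0.5408, 0.4624)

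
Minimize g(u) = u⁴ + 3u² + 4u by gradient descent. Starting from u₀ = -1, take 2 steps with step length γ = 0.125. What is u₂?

-0.5546875

g′(u) = 4u³ + 6u + 4
Step 1: g′(-1) = -6; u₁ = -1 − 0.125·(-6) = -0.25
Step 2: g′(-0.25) = 2.4375; u₂ = -0.25 − 0.125·2.4375 = -0.5546875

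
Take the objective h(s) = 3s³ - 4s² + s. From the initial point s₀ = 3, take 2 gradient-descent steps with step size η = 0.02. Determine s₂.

1.504992

h′(s) = 9s² - 8s + 1
s₁ = 3 − 0.02·58 = 1.84
s₂ = 1.84 − 0.02·16.7504 = 1.504992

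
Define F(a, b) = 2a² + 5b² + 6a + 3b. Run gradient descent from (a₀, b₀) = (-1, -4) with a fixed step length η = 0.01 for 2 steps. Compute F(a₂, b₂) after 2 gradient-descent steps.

∇F = (4a + 6, 10b + 3)
(a₁, b₁) = (-1, -4) − 0.01·(2, -37) = (-1.02, -3.63)
(a₂, b₂) = (-1.02, -3.63) − 0.01·(1.92, -33.3) = (-1.0392, -3.297)
F(-1.0392, -3.297) = 40.38471828

40.38471828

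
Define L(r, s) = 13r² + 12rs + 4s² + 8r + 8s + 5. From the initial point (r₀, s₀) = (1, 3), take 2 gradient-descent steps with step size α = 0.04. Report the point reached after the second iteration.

∇L = (26r + 12s + 8, 12r + 8s + 8)
Step 1: at (1, 3), ∇L = (70, 44) → (1, 3) − 0.04·(70, 44) = (-1.8, 1.24)
Step 2: at (-1.8, 1.24), ∇L = (-23.92, -3.68) → (-1.8, 1.24) − 0.04·(-23.92, -3.68) = (-0.8432, 1.3872)

(-0.8432, 1.3872)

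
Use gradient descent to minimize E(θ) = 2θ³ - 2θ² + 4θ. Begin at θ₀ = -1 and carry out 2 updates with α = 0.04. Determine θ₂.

E′(θ) = 6θ² - 4θ + 4
θ₁ = -1 − 0.04·14 = -1.56
θ₂ = -1.56 − 0.04·24.8416 = -2.553664

-2.553664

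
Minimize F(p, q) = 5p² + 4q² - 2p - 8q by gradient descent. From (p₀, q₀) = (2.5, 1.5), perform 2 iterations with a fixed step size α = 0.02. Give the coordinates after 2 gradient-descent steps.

(1.672, 1.3528)

∇F = (10p - 2, 8q - 8)
Step 1: at (2.5, 1.5), ∇F = (23, 4) → (2.5, 1.5) − 0.02·(23, 4) = (2.04, 1.42)
Step 2: at (2.04, 1.42), ∇F = (18.4, 3.36) → (2.04, 1.42) − 0.02·(18.4, 3.36) = (1.672, 1.3528)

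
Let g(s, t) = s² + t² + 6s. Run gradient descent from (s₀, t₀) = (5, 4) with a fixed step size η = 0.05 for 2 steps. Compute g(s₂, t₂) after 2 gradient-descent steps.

43.488

∇g = (2s + 6, 2t)
(s₁, t₁) = (5, 4) − 0.05·(16, 8) = (4.2, 3.6)
(s₂, t₂) = (4.2, 3.6) − 0.05·(14.4, 7.2) = (3.48, 3.24)
g(3.48, 3.24) = 43.488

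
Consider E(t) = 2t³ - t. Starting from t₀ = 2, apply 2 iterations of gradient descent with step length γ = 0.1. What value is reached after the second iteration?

-0.254

E′(t) = 6t² - 1
Step 1: E′(2) = 23; t₁ = 2 − 0.1·23 = -0.3
Step 2: E′(-0.3) = -0.46; t₂ = -0.3 − 0.1·(-0.46) = -0.254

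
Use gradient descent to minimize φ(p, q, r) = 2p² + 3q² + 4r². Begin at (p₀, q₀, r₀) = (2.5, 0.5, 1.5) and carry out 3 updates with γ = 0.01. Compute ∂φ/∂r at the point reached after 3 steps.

∇φ = (4p, 6q, 8r)
(p₁, q₁, r₁) = (2.5, 0.5, 1.5) − 0.01·(10, 3, 12) = (2.4, 0.47, 1.38)
(p₂, q₂, r₂) = (2.4, 0.47, 1.38) − 0.01·(9.6, 2.82, 11.04) = (2.304, 0.4418, 1.2696)
(p₃, q₃, r₃) = (2.304, 0.4418, 1.2696) − 0.01·(9.216, 2.6508, 10.1568) = (2.21184, 0.415292, 1.168032)
∂φ/∂r at (2.21184, 0.415292, 1.168032) = 9.344256

9.344256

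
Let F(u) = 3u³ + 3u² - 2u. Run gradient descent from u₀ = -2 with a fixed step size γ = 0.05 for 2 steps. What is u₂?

F′(u) = 9u² + 6u - 2
Step 1: F′(-2) = 22; u₁ = -2 − 0.05·22 = -3.1
Step 2: F′(-3.1) = 65.89; u₂ = -3.1 − 0.05·65.89 = -6.3945

-6.3945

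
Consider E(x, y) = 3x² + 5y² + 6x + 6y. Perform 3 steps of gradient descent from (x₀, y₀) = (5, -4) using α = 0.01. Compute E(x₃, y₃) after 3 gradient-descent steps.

∇E = (6x + 6, 10y + 6)
Step 1: at (5, -4), ∇E = (36, -34) → (5, -4) − 0.01·(36, -34) = (4.64, -3.66)
Step 2: at (4.64, -3.66), ∇E = (33.84, -30.6) → (4.64, -3.66) − 0.01·(33.84, -30.6) = (4.3016, -3.354)
Step 3: at (4.3016, -3.354), ∇E = (31.8096, -27.54) → (4.3016, -3.354) − 0.01·(31.8096, -27.54) = (3.983504, -3.0786)
E(3.983504, -3.0786) = 100.423226154048

100.423226154048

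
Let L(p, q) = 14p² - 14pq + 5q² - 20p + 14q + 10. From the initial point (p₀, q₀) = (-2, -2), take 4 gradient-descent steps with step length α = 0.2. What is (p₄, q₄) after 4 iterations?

∇L = (28p - 14q - 20, -14p + 10q + 14)
(p₁, q₁) = (-2, -2) − 0.2·(-48, 22) = (7.6, -6.4)
(p₂, q₂) = (7.6, -6.4) − 0.2·(282.4, -156.4) = (-48.88, 24.88)
(p₃, q₃) = (-48.88, 24.88) − 0.2·(-1736.96, 947.12) = (298.512, -164.544)
(p₄, q₄) = (298.512, -164.544) − 0.2·(10641.952, -5810.608) = (-1829.8784, 997.5776)

(-1829.8784, 997.5776)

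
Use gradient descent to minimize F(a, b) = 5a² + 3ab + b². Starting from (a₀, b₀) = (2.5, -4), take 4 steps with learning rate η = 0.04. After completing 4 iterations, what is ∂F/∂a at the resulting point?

∇F = (10a + 3b, 3a + 2b)
Step 1: at (2.5, -4), ∇F = (13, -0.5) → (2.5, -4) − 0.04·(13, -0.5) = (1.98, -3.98)
Step 2: at (1.98, -3.98), ∇F = (7.86, -2.02) → (1.98, -3.98) − 0.04·(7.86, -2.02) = (1.6656, -3.8992)
Step 3: at (1.6656, -3.8992), ∇F = (4.9584, -2.8016) → (1.6656, -3.8992) − 0.04·(4.9584, -2.8016) = (1.467264, -3.787136)
Step 4: at (1.467264, -3.787136), ∇F = (3.311232, -3.17248) → (1.467264, -3.787136) − 0.04·(3.311232, -3.17248) = (1.33481472, -3.6602368)
∂F/∂a at (1.33481472, -3.6602368) = 2.3674368

2.3674368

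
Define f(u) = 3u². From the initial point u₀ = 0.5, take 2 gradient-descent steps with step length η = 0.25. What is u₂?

0.125

f′(u) = 6u
u₁ = 0.5 − 0.25·3 = -0.25
u₂ = -0.25 − 0.25·(-1.5) = 0.125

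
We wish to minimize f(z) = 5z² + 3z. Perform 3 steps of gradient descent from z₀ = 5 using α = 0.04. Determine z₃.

0.8448

f′(z) = 10z + 3
z₁ = 5 − 0.04·53 = 2.88
z₂ = 2.88 − 0.04·31.8 = 1.608
z₃ = 1.608 − 0.04·19.08 = 0.8448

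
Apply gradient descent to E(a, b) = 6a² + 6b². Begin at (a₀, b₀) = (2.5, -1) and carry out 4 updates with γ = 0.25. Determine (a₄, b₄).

(40, -16)

∇E = (12a, 12b)
(a₁, b₁) = (2.5, -1) − 0.25·(30, -12) = (-5, 2)
(a₂, b₂) = (-5, 2) − 0.25·(-60, 24) = (10, -4)
(a₃, b₃) = (10, -4) − 0.25·(120, -48) = (-20, 8)
(a₄, b₄) = (-20, 8) − 0.25·(-240, 96) = (40, -16)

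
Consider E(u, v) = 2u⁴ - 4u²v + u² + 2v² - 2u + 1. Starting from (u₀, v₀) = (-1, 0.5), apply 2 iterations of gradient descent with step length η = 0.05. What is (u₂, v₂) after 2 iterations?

(-0.4976, 0.552)

∇E = (8u³ - 8uv + 2u - 2, -4u² + 4v)
Step 1: at (-1, 0.5), ∇E = (-8, -2) → (-1, 0.5) − 0.05·(-8, -2) = (-0.6, 0.6)
Step 2: at (-0.6, 0.6), ∇E = (-2.048, 0.96) → (-0.6, 0.6) − 0.05·(-2.048, 0.96) = (-0.4976, 0.552)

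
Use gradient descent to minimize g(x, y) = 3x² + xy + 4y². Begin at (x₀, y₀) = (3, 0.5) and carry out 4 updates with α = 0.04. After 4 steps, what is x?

∇g = (6x + y, x + 8y)
(x₁, y₁) = (3, 0.5) − 0.04·(18.5, 7) = (2.26, 0.22)
(x₂, y₂) = (2.26, 0.22) − 0.04·(13.78, 4.02) = (1.7088, 0.0592)
(x₃, y₃) = (1.7088, 0.0592) − 0.04·(10.312, 2.1824) = (1.29632, -0.028096)
(x₄, y₄) = (1.29632, -0.028096) − 0.04·(7.749824, 1.071552) = (0.98632704, -0.07095808)
x = 0.98632704

0.98632704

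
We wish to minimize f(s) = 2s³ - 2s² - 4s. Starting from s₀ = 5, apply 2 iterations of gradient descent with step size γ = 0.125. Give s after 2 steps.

-102.296875

f′(s) = 6s² - 4s - 4
Step 1: f′(5) = 126; s₁ = 5 − 0.125·126 = -10.75
Step 2: f′(-10.75) = 732.375; s₂ = -10.75 − 0.125·732.375 = -102.296875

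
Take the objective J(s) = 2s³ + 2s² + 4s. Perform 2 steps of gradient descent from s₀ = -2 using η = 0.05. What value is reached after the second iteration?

J′(s) = 6s² + 4s + 4
Step 1: J′(-2) = 20; s₁ = -2 − 0.05·20 = -3
Step 2: J′(-3) = 46; s₂ = -3 − 0.05·46 = -5.3

-5.3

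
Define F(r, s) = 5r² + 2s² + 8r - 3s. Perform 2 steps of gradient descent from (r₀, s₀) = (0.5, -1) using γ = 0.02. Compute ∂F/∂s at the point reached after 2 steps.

-5.9248

∇F = (10r + 8, 4s - 3)
Step 1: at (0.5, -1), ∇F = (13, -7) → (0.5, -1) − 0.02·(13, -7) = (0.24, -0.86)
Step 2: at (0.24, -0.86), ∇F = (10.4, -6.44) → (0.24, -0.86) − 0.02·(10.4, -6.44) = (0.032, -0.7312)
∂F/∂s at (0.032, -0.7312) = -5.9248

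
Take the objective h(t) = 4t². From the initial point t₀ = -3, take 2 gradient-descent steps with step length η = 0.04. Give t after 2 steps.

h′(t) = 8t
Step 1: h′(-3) = -24; t₁ = -3 − 0.04·(-24) = -2.04
Step 2: h′(-2.04) = -16.32; t₂ = -2.04 − 0.04·(-16.32) = -1.3872

-1.3872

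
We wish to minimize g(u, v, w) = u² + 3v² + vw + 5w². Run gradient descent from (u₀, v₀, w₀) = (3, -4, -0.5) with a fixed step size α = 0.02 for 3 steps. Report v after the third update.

-2.708796

∇g = (2u, 6v + w, v + 10w)
Step 1: at (3, -4, -0.5), ∇g = (6, -24.5, -9) → (3, -4, -0.5) − 0.02·(6, -24.5, -9) = (2.88, -3.51, -0.32)
Step 2: at (2.88, -3.51, -0.32), ∇g = (5.76, -21.38, -6.71) → (2.88, -3.51, -0.32) − 0.02·(5.76, -21.38, -6.71) = (2.7648, -3.0824, -0.1858)
Step 3: at (2.7648, -3.0824, -0.1858), ∇g = (5.5296, -18.6802, -4.9404) → (2.7648, -3.0824, -0.1858) − 0.02·(5.5296, -18.6802, -4.9404) = (2.654208, -2.708796, -0.086992)
v = -2.708796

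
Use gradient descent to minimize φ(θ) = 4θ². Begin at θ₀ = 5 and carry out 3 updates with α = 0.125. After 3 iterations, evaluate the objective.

φ′(θ) = 8θ
Step 1: φ′(5) = 40; θ₁ = 5 − 0.125·40 = 0
Step 2: φ′(0) = 0; θ₂ = 0 − 0.125·0 = 0
Step 3: φ′(0) = 0; θ₃ = 0 − 0.125·0 = 0
φ(0) = 0

0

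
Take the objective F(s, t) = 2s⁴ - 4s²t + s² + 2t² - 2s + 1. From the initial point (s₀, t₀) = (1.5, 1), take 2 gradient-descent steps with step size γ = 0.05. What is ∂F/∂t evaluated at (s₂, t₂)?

0.83651264

∇F = (8s³ - 8st + 2s - 2, -4s² + 4t)
Step 1: at (1.5, 1), ∇F = (16, -5) → (1.5, 1) − 0.05·(16, -5) = (0.7, 1.25)
Step 2: at (0.7, 1.25), ∇F = (-4.856, 3.04) → (0.7, 1.25) − 0.05·(-4.856, 3.04) = (0.9428, 1.098)
∂F/∂t at (0.9428, 1.098) = 0.83651264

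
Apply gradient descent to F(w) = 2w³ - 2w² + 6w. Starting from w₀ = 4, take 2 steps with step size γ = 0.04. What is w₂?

0.334336

F′(w) = 6w² - 4w + 6
w₁ = 4 − 0.04·86 = 0.56
w₂ = 0.56 − 0.04·5.6416 = 0.334336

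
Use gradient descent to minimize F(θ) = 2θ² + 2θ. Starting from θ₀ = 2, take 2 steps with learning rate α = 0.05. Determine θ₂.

1.1

F′(θ) = 4θ + 2
Step 1: F′(2) = 10; θ₁ = 2 − 0.05·10 = 1.5
Step 2: F′(1.5) = 8; θ₂ = 1.5 − 0.05·8 = 1.1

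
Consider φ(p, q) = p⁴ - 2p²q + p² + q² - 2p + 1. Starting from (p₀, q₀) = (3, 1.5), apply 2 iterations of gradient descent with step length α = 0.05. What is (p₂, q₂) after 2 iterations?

(-1.2124, 2.314)

∇φ = (4p³ - 4pq + 2p - 2, -2p² + 2q)
(p₁, q₁) = (3, 1.5) − 0.05·(94, -15) = (-1.7, 2.25)
(p₂, q₂) = (-1.7, 2.25) − 0.05·(-9.752, -1.28) = (-1.2124, 2.314)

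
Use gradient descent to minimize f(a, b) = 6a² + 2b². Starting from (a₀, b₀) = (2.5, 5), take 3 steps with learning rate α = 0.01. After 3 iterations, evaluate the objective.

∇f = (12a, 4b)
(a₁, b₁) = (2.5, 5) − 0.01·(30, 20) = (2.2, 4.8)
(a₂, b₂) = (2.2, 4.8) − 0.01·(26.4, 19.2) = (1.936, 4.608)
(a₃, b₃) = (1.936, 4.608) − 0.01·(23.232, 18.432) = (1.70368, 4.42368)
f(1.70368, 4.42368) = 56.5530427392

56.5530427392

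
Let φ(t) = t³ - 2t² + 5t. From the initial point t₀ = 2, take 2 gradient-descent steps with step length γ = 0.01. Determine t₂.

1.826957

φ′(t) = 3t² - 4t + 5
t₁ = 2 − 0.01·9 = 1.91
t₂ = 1.91 − 0.01·8.3043 = 1.826957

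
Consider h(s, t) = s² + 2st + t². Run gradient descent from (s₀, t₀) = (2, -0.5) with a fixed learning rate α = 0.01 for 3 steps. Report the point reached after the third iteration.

∇h = (2s + 2t, 2s + 2t)
(s₁, t₁) = (2, -0.5) − 0.01·(3, 3) = (1.97, -0.53)
(s₂, t₂) = (1.97, -0.53) − 0.01·(2.88, 2.88) = (1.9412, -0.5588)
(s₃, t₃) = (1.9412, -0.5588) − 0.01·(2.7648, 2.7648) = (1.913552, -0.586448)

(1.913552, -0.586448)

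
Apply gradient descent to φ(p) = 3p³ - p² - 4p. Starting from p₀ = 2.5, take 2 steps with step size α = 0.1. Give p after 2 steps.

-6.7255625

φ′(p) = 9p² - 2p - 4
Step 1: φ′(2.5) = 47.25; p₁ = 2.5 − 0.1·47.25 = -2.225
Step 2: φ′(-2.225) = 45.005625; p₂ = -2.225 − 0.1·45.005625 = -6.7255625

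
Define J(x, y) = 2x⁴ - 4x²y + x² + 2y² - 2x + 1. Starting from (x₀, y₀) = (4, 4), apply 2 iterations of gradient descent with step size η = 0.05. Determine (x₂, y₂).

(1436.02, 53.17)

∇J = (8x³ - 8xy + 2x - 2, -4x² + 4y)
(x₁, y₁) = (4, 4) − 0.05·(390, -48) = (-15.5, 6.4)
(x₂, y₂) = (-15.5, 6.4) − 0.05·(-29030.4, -935.4) = (1436.02, 53.17)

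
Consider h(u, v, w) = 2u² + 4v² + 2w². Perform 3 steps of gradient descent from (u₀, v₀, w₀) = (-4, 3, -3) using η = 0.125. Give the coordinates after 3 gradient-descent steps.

(-0.5, 0, -0.375)

∇h = (4u, 8v, 4w)
(u₁, v₁, w₁) = (-4, 3, -3) − 0.125·(-16, 24, -12) = (-2, 0, -1.5)
(u₂, v₂, w₂) = (-2, 0, -1.5) − 0.125·(-8, 0, -6) = (-1, 0, -0.75)
(u₃, v₃, w₃) = (-1, 0, -0.75) − 0.125·(-4, 0, -3) = (-0.5, 0, -0.375)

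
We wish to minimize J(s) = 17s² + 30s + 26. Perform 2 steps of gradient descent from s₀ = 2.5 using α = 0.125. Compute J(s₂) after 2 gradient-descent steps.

J′(s) = 34s + 30
s₁ = 2.5 − 0.125·115 = -11.875
s₂ = -11.875 − 0.125·(-373.75) = 34.84375
J(34.84375) = 21710.7900390625

21710.7900390625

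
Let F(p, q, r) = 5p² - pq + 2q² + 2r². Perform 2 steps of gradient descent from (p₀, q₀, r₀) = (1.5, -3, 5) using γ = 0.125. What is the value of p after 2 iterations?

0.0234375

∇F = (10p - q, -p + 4q, 4r)
Step 1: at (1.5, -3, 5), ∇F = (18, -13.5, 20) → (1.5, -3, 5) − 0.125·(18, -13.5, 20) = (-0.75, -1.3125, 2.5)
Step 2: at (-0.75, -1.3125, 2.5), ∇F = (-6.1875, -4.5, 10) → (-0.75, -1.3125, 2.5) − 0.125·(-6.1875, -4.5, 10) = (0.0234375, -0.75, 1.25)
p = 0.0234375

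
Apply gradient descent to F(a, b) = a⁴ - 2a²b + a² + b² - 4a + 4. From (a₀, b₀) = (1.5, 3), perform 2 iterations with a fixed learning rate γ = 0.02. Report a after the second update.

∇F = (4a³ - 4ab + 2a - 4, -2a² + 2b)
(a₁, b₁) = (1.5, 3) − 0.02·(-5.5, 1.5) = (1.61, 2.97)
(a₂, b₂) = (1.61, 2.97) − 0.02·(-3.213676, 0.7558) = (1.67427352, 2.954884)
a = 1.67427352

1.67427352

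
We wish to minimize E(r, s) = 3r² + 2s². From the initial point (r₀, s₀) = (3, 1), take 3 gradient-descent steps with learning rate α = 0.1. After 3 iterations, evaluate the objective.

∇E = (6r, 4s)
Step 1: at (3, 1), ∇E = (18, 4) → (3, 1) − 0.1·(18, 4) = (1.2, 0.6)
Step 2: at (1.2, 0.6), ∇E = (7.2, 2.4) → (1.2, 0.6) − 0.1·(7.2, 2.4) = (0.48, 0.36)
Step 3: at (0.48, 0.36), ∇E = (2.88, 1.44) → (0.48, 0.36) − 0.1·(2.88, 1.44) = (0.192, 0.216)
E(0.192, 0.216) = 0.203904

0.203904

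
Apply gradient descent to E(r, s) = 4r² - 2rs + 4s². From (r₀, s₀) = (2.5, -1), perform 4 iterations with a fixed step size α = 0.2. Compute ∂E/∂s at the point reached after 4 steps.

-17.4928

∇E = (8r - 2s, -2r + 8s)
Step 1: at (2.5, -1), ∇E = (22, -13) → (2.5, -1) − 0.2·(22, -13) = (-1.9, 1.6)
Step 2: at (-1.9, 1.6), ∇E = (-18.4, 16.6) → (-1.9, 1.6) − 0.2·(-18.4, 16.6) = (1.78, -1.72)
Step 3: at (1.78, -1.72), ∇E = (17.68, -17.32) → (1.78, -1.72) − 0.2·(17.68, -17.32) = (-1.756, 1.744)
Step 4: at (-1.756, 1.744), ∇E = (-17.536, 17.464) → (-1.756, 1.744) − 0.2·(-17.536, 17.464) = (1.7512, -1.7488)
∂E/∂s at (1.7512, -1.7488) = -17.4928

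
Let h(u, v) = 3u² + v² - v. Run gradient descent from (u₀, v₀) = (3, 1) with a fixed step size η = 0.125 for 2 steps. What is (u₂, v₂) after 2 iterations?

(0.1875, 0.78125)

∇h = (6u, 2v - 1)
(u₁, v₁) = (3, 1) − 0.125·(18, 1) = (0.75, 0.875)
(u₂, v₂) = (0.75, 0.875) − 0.125·(4.5, 0.75) = (0.1875, 0.78125)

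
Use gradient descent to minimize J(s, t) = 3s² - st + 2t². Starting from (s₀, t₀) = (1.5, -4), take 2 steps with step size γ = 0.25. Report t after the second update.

∇J = (6s - t, -s + 4t)
(s₁, t₁) = (1.5, -4) − 0.25·(13, -17.5) = (-1.75, 0.375)
(s₂, t₂) = (-1.75, 0.375) − 0.25·(-10.875, 3.25) = (0.96875, -0.4375)
t = -0.4375

-0.4375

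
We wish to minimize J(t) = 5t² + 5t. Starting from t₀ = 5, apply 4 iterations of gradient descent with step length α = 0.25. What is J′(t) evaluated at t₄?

278.4375

J′(t) = 10t + 5
t₁ = 5 − 0.25·55 = -8.75
t₂ = -8.75 − 0.25·(-82.5) = 11.875
t₃ = 11.875 − 0.25·123.75 = -19.0625
t₄ = -19.0625 − 0.25·(-185.625) = 27.34375
J′(t) at (27.34375) = 278.4375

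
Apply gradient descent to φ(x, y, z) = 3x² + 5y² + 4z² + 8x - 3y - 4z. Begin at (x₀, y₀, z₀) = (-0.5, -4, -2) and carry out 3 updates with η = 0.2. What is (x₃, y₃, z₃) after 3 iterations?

(-1.34, 4.6, 1.04)

∇φ = (6x + 8, 10y - 3, 8z - 4)
Step 1: at (-0.5, -4, -2), ∇φ = (5, -43, -20) → (-0.5, -4, -2) − 0.2·(5, -43, -20) = (-1.5, 4.6, 2)
Step 2: at (-1.5, 4.6, 2), ∇φ = (-1, 43, 12) → (-1.5, 4.6, 2) − 0.2·(-1, 43, 12) = (-1.3, -4, -0.4)
Step 3: at (-1.3, -4, -0.4), ∇φ = (0.2, -43, -7.2) → (-1.3, -4, -0.4) − 0.2·(0.2, -43, -7.2) = (-1.34, 4.6, 1.04)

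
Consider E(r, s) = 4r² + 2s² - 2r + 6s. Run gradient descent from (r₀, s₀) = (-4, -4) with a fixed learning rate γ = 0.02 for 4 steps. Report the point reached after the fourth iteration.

(-1.86595328, -3.2909824)

∇E = (8r - 2, 4s + 6)
(r₁, s₁) = (-4, -4) − 0.02·(-34, -10) = (-3.32, -3.8)
(r₂, s₂) = (-3.32, -3.8) − 0.02·(-28.56, -9.2) = (-2.7488, -3.616)
(r₃, s₃) = (-2.7488, -3.616) − 0.02·(-23.9904, -8.464) = (-2.268992, -3.44672)
(r₄, s₄) = (-2.268992, -3.44672) − 0.02·(-20.151936, -7.78688) = (-1.86595328, -3.2909824)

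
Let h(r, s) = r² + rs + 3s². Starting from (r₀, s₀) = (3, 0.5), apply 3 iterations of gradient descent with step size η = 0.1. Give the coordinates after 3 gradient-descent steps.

∇h = (2r + s, r + 6s)
(r₁, s₁) = (3, 0.5) − 0.1·(6.5, 6) = (2.35, -0.1)
(r₂, s₂) = (2.35, -0.1) − 0.1·(4.6, 1.75) = (1.89, -0.275)
(r₃, s₃) = (1.89, -0.275) − 0.1·(3.505, 0.24) = (1.5395, -0.299)

(1.5395, -0.299)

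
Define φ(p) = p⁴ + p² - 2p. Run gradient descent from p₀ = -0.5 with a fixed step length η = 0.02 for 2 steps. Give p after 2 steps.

φ′(p) = 4p³ + 2p - 2
Step 1: φ′(-0.5) = -3.5; p₁ = -0.5 − 0.02·(-3.5) = -0.43
Step 2: φ′(-0.43) = -3.178028; p₂ = -0.43 − 0.02·(-3.178028) = -0.36643944

-0.36643944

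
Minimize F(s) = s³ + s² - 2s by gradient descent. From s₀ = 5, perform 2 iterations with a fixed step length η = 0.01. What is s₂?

3.584933

F′(s) = 3s² + 2s - 2
Step 1: F′(5) = 83; s₁ = 5 − 0.01·83 = 4.17
Step 2: F′(4.17) = 58.5067; s₂ = 4.17 − 0.01·58.5067 = 3.584933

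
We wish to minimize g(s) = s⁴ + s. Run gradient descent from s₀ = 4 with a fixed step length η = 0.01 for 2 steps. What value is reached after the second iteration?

g′(s) = 4s³ + 1
Step 1: g′(4) = 257; s₁ = 4 − 0.01·257 = 1.43
Step 2: g′(1.43) = 12.696828; s₂ = 1.43 − 0.01·12.696828 = 1.30303172

1.30303172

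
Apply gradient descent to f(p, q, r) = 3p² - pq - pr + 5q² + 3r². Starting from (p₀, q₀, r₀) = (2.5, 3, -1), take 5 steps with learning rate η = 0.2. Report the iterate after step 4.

∇f = (6p - q - r, -p + 10q, -p + 6r)
Step 1: at (2.5, 3, -1), ∇f = (13, 27.5, -8.5) → (2.5, 3, -1) − 0.2·(13, 27.5, -8.5) = (-0.1, -2.5, 0.7)
Step 2: at (-0.1, -2.5, 0.7), ∇f = (1.2, -24.9, 4.3) → (-0.1, -2.5, 0.7) − 0.2·(1.2, -24.9, 4.3) = (-0.34, 2.48, -0.16)
Step 3: at (-0.34, 2.48, -0.16), ∇f = (-4.36, 25.14, -0.62) → (-0.34, 2.48, -0.16) − 0.2·(-4.36, 25.14, -0.62) = (0.532, -2.548, -0.036)
Step 4: at (0.532, -2.548, -0.036), ∇f = (5.776, -26.012, -0.748) → (0.532, -2.548, -0.036) − 0.2·(5.776, -26.012, -0.748) = (-0.6232, 2.6544, 0.1136)

(-0.6232, 2.6544, 0.1136)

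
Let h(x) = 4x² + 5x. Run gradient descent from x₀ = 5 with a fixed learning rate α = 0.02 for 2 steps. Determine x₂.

3.344

h′(x) = 8x + 5
Step 1: h′(5) = 45; x₁ = 5 − 0.02·45 = 4.1
Step 2: h′(4.1) = 37.8; x₂ = 4.1 − 0.02·37.8 = 3.344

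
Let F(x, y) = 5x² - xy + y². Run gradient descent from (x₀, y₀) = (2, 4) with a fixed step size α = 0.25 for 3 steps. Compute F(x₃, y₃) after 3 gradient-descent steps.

146.1806640625

∇F = (10x - y, -x + 2y)
(x₁, y₁) = (2, 4) − 0.25·(16, 6) = (-2, 2.5)
(x₂, y₂) = (-2, 2.5) − 0.25·(-22.5, 7) = (3.625, 0.75)
(x₃, y₃) = (3.625, 0.75) − 0.25·(35.5, -2.125) = (-5.25, 1.28125)
F(-5.25, 1.28125) = 146.1806640625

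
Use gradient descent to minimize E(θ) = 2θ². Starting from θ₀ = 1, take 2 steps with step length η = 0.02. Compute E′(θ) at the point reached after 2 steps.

3.3856

E′(θ) = 4θ
θ₁ = 1 − 0.02·4 = 0.92
θ₂ = 0.92 − 0.02·3.68 = 0.8464
E′(θ) at (0.8464) = 3.3856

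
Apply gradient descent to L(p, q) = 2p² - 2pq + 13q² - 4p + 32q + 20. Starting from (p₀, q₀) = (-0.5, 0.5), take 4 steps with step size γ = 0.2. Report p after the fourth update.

-50.9

∇L = (4p - 2q - 4, -2p + 26q + 32)
Step 1: at (-0.5, 0.5), ∇L = (-7, 46) → (-0.5, 0.5) − 0.2·(-7, 46) = (0.9, -8.7)
Step 2: at (0.9, -8.7), ∇L = (17, -196) → (0.9, -8.7) − 0.2·(17, -196) = (-2.5, 30.5)
Step 3: at (-2.5, 30.5), ∇L = (-75, 830) → (-2.5, 30.5) − 0.2·(-75, 830) = (12.5, -135.5)
Step 4: at (12.5, -135.5), ∇L = (317, -3516) → (12.5, -135.5) − 0.2·(317, -3516) = (-50.9, 567.7)
p = -50.9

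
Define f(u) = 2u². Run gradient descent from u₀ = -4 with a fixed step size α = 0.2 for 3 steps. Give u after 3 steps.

-0.032

f′(u) = 4u
u₁ = -4 − 0.2·(-16) = -0.8
u₂ = -0.8 − 0.2·(-3.2) = -0.16
u₃ = -0.16 − 0.2·(-0.64) = -0.032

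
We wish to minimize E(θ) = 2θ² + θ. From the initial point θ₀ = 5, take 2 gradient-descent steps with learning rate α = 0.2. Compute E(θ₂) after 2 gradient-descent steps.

-0.0368

E′(θ) = 4θ + 1
Step 1: E′(5) = 21; θ₁ = 5 − 0.2·21 = 0.8
Step 2: E′(0.8) = 4.2; θ₂ = 0.8 − 0.2·4.2 = -0.04
E(-0.04) = -0.0368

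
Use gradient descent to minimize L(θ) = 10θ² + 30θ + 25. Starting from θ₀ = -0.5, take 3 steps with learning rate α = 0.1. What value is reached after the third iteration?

-2.5

L′(θ) = 20θ + 30
θ₁ = -0.5 − 0.1·20 = -2.5
θ₂ = -2.5 − 0.1·(-20) = -0.5
θ₃ = -0.5 − 0.1·20 = -2.5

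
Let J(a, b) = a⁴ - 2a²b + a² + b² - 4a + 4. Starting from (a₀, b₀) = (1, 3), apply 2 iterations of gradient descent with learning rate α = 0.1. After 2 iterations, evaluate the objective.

5.68795136

∇J = (4a³ - 4ab + 2a - 4, -2a² + 2b)
Step 1: at (1, 3), ∇J = (-10, 4) → (1, 3) − 0.1·(-10, 4) = (2, 2.6)
Step 2: at (2, 2.6), ∇J = (11.2, -2.8) → (2, 2.6) − 0.1·(11.2, -2.8) = (0.88, 2.88)
J(0.88, 2.88) = 5.68795136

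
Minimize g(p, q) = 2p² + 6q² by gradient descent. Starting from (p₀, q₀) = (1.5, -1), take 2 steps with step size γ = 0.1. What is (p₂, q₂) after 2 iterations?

(0.54, -0.04)

∇g = (4p, 12q)
(p₁, q₁) = (1.5, -1) − 0.1·(6, -12) = (0.9, 0.2)
(p₂, q₂) = (0.9, 0.2) − 0.1·(3.6, 2.4) = (0.54, -0.04)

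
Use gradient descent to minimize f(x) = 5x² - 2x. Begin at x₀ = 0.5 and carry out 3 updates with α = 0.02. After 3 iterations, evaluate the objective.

-0.0820352

f′(x) = 10x - 2
x₁ = 0.5 − 0.02·3 = 0.44
x₂ = 0.44 − 0.02·2.4 = 0.392
x₃ = 0.392 − 0.02·1.92 = 0.3536
f(0.3536) = -0.0820352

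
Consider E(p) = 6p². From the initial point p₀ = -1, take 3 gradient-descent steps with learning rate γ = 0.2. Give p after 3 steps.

2.744

E′(p) = 12p
Step 1: E′(-1) = -12; p₁ = -1 − 0.2·(-12) = 1.4
Step 2: E′(1.4) = 16.8; p₂ = 1.4 − 0.2·16.8 = -1.96
Step 3: E′(-1.96) = -23.52; p₃ = -1.96 − 0.2·(-23.52) = 2.744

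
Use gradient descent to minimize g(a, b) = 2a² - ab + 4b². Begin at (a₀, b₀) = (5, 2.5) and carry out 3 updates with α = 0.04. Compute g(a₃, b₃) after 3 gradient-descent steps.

∇g = (4a - b, -a + 8b)
(a₁, b₁) = (5, 2.5) − 0.04·(17.5, 15) = (4.3, 1.9)
(a₂, b₂) = (4.3, 1.9) − 0.04·(15.3, 10.9) = (3.688, 1.464)
(a₃, b₃) = (3.688, 1.464) − 0.04·(13.288, 8.024) = (3.15648, 1.14304)
g(3.15648, 1.14304) = 21.544910848

21.544910848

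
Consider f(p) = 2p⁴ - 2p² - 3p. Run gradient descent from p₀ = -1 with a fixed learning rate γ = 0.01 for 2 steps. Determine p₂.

f′(p) = 8p³ - 4p - 3
p₁ = -1 − 0.01·(-7) = -0.93
p₂ = -0.93 − 0.01·(-5.714856) = -0.87285144

-0.87285144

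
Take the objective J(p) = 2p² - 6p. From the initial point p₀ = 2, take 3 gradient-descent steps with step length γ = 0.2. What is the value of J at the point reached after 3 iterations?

J′(p) = 4p - 6
p₁ = 2 − 0.2·2 = 1.6
p₂ = 1.6 − 0.2·0.4 = 1.52
p₃ = 1.52 − 0.2·0.08 = 1.504
J(1.504) = -4.499968

-4.499968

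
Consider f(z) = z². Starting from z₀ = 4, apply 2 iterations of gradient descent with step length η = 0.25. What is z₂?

1

f′(z) = 2z
Step 1: f′(4) = 8; z₁ = 4 − 0.25·8 = 2
Step 2: f′(2) = 4; z₂ = 2 − 0.25·4 = 1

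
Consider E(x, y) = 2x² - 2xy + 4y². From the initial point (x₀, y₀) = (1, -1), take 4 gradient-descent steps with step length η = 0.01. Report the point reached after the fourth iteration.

(0.78499088, -0.65197712)

∇E = (4x - 2y, -2x + 8y)
(x₁, y₁) = (1, -1) − 0.01·(6, -10) = (0.94, -0.9)
(x₂, y₂) = (0.94, -0.9) − 0.01·(5.56, -9.08) = (0.8844, -0.8092)
(x₃, y₃) = (0.8844, -0.8092) − 0.01·(5.156, -8.2424) = (0.83284, -0.726776)
(x₄, y₄) = (0.83284, -0.726776) − 0.01·(4.784912, -7.479888) = (0.78499088, -0.65197712)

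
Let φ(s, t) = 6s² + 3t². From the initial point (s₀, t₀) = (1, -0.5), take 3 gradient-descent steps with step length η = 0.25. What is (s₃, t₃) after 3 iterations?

∇φ = (12s, 6t)
(s₁, t₁) = (1, -0.5) − 0.25·(12, -3) = (-2, 0.25)
(s₂, t₂) = (-2, 0.25) − 0.25·(-24, 1.5) = (4, -0.125)
(s₃, t₃) = (4, -0.125) − 0.25·(48, -0.75) = (-8, 0.0625)

(-8, 0.0625)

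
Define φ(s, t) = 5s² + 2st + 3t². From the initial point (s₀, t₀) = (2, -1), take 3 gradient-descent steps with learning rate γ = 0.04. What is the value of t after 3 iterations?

-0.676544

∇φ = (10s + 2t, 2s + 6t)
(s₁, t₁) = (2, -1) − 0.04·(18, -2) = (1.28, -0.92)
(s₂, t₂) = (1.28, -0.92) − 0.04·(10.96, -2.96) = (0.8416, -0.8016)
(s₃, t₃) = (0.8416, -0.8016) − 0.04·(6.8128, -3.1264) = (0.569088, -0.676544)
t = -0.676544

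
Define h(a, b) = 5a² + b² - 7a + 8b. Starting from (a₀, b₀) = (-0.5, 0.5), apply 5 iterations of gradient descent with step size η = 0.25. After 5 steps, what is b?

-3.859375

∇h = (10a - 7, 2b + 8)
(a₁, b₁) = (-0.5, 0.5) − 0.25·(-12, 9) = (2.5, -1.75)
(a₂, b₂) = (2.5, -1.75) − 0.25·(18, 4.5) = (-2, -2.875)
(a₃, b₃) = (-2, -2.875) − 0.25·(-27, 2.25) = (4.75, -3.4375)
(a₄, b₄) = (4.75, -3.4375) − 0.25·(40.5, 1.125) = (-5.375, -3.71875)
(a₅, b₅) = (-5.375, -3.71875) − 0.25·(-60.75, 0.5625) = (9.8125, -3.859375)
b = -3.859375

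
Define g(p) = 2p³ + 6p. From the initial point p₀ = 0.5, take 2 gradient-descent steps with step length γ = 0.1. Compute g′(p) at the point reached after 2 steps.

g′(p) = 6p² + 6
Step 1: g′(0.5) = 7.5; p₁ = 0.5 − 0.1·7.5 = -0.25
Step 2: g′(-0.25) = 6.375; p₂ = -0.25 − 0.1·6.375 = -0.8875
g′(p) at (-0.8875) = 10.7259375

10.7259375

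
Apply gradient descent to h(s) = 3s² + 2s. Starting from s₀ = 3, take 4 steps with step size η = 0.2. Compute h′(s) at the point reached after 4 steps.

h′(s) = 6s + 2
s₁ = 3 − 0.2·20 = -1
s₂ = -1 − 0.2·(-4) = -0.2
s₃ = -0.2 − 0.2·0.8 = -0.36
s₄ = -0.36 − 0.2·(-0.16) = -0.328
h′(s) at (-0.328) = 0.032

0.032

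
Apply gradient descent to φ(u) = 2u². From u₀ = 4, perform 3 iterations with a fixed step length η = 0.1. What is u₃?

φ′(u) = 4u
u₁ = 4 − 0.1·16 = 2.4
u₂ = 2.4 − 0.1·9.6 = 1.44
u₃ = 1.44 − 0.1·5.76 = 0.864

0.864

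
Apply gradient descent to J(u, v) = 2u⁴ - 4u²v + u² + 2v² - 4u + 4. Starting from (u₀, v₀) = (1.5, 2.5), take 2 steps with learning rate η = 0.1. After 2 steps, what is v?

∇J = (8u³ - 8uv + 2u - 4, -4u² + 4v)
Step 1: at (1.5, 2.5), ∇J = (-4, 1) → (1.5, 2.5) − 0.1·(-4, 1) = (1.9, 2.4)
Step 2: at (1.9, 2.4), ∇J = (18.192, -4.84) → (1.9, 2.4) − 0.1·(18.192, -4.84) = (0.0808, 2.884)
v = 2.884

2.884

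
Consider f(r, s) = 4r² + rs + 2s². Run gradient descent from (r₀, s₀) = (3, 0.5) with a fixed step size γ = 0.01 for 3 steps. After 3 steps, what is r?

2.3236475

∇f = (8r + s, r + 4s)
Step 1: at (3, 0.5), ∇f = (24.5, 5) → (3, 0.5) − 0.01·(24.5, 5) = (2.755, 0.45)
Step 2: at (2.755, 0.45), ∇f = (22.49, 4.555) → (2.755, 0.45) − 0.01·(22.49, 4.555) = (2.5301, 0.40445)
Step 3: at (2.5301, 0.40445), ∇f = (20.64525, 4.1479) → (2.5301, 0.40445) − 0.01·(20.64525, 4.1479) = (2.3236475, 0.362971)
r = 2.3236475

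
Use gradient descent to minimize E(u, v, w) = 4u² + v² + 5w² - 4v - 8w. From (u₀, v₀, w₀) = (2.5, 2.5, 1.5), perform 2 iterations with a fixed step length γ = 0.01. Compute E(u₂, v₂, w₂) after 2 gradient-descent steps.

12.54786104

∇E = (8u, 2v - 4, 10w - 8)
Step 1: at (2.5, 2.5, 1.5), ∇E = (20, 1, 7) → (2.5, 2.5, 1.5) − 0.01·(20, 1, 7) = (2.3, 2.49, 1.43)
Step 2: at (2.3, 2.49, 1.43), ∇E = (18.4, 0.98, 6.3) → (2.3, 2.49, 1.43) − 0.01·(18.4, 0.98, 6.3) = (2.116, 2.4802, 1.367)
E(2.116, 2.4802, 1.367) = 12.54786104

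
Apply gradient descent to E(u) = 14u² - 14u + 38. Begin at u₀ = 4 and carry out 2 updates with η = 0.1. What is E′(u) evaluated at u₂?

E′(u) = 28u - 14
Step 1: E′(4) = 98; u₁ = 4 − 0.1·98 = -5.8
Step 2: E′(-5.8) = -176.4; u₂ = -5.8 − 0.1·(-176.4) = 11.84
E′(u) at (11.84) = 317.52

317.52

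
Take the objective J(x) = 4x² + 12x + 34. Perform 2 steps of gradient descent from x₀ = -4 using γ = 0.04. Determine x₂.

-2.656

J′(x) = 8x + 12
Step 1: J′(-4) = -20; x₁ = -4 − 0.04·(-20) = -3.2
Step 2: J′(-3.2) = -13.6; x₂ = -3.2 − 0.04·(-13.6) = -2.656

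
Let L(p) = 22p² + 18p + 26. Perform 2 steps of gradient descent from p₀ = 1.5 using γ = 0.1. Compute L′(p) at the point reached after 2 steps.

971.04

L′(p) = 44p + 18
Step 1: L′(1.5) = 84; p₁ = 1.5 − 0.1·84 = -6.9
Step 2: L′(-6.9) = -285.6; p₂ = -6.9 − 0.1·(-285.6) = 21.66
L′(p) at (21.66) = 971.04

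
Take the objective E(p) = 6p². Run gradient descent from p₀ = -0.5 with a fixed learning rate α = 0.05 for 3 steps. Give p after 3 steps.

-0.032

E′(p) = 12p
Step 1: E′(-0.5) = -6; p₁ = -0.5 − 0.05·(-6) = -0.2
Step 2: E′(-0.2) = -2.4; p₂ = -0.2 − 0.05·(-2.4) = -0.08
Step 3: E′(-0.08) = -0.96; p₃ = -0.08 − 0.05·(-0.96) = -0.032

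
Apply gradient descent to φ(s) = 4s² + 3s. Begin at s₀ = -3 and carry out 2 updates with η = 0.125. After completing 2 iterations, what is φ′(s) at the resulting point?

φ′(s) = 8s + 3
s₁ = -3 − 0.125·(-21) = -0.375
s₂ = -0.375 − 0.125·0 = -0.375
φ′(s) at (-0.375) = 0

0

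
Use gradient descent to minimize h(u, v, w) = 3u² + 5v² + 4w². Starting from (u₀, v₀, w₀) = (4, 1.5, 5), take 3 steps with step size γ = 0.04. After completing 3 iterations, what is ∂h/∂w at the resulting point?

∇h = (6u, 10v, 8w)
(u₁, v₁, w₁) = (4, 1.5, 5) − 0.04·(24, 15, 40) = (3.04, 0.9, 3.4)
(u₂, v₂, w₂) = (3.04, 0.9, 3.4) − 0.04·(18.24, 9, 27.2) = (2.3104, 0.54, 2.312)
(u₃, v₃, w₃) = (2.3104, 0.54, 2.312) − 0.04·(13.8624, 5.4, 18.496) = (1.755904, 0.324, 1.57216)
∂h/∂w at (1.755904, 0.324, 1.57216) = 12.57728

12.57728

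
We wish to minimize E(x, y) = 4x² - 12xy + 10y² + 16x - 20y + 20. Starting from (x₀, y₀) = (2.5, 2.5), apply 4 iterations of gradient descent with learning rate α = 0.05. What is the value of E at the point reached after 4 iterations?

∇E = (8x - 12y + 16, -12x + 20y - 20)
(x₁, y₁) = (2.5, 2.5) − 0.05·(6, 0) = (2.2, 2.5)
(x₂, y₂) = (2.2, 2.5) − 0.05·(3.6, 3.6) = (2.02, 2.32)
(x₃, y₃) = (2.02, 2.32) − 0.05·(4.32, 2.16) = (1.804, 2.212)
(x₄, y₄) = (1.804, 2.212) − 0.05·(3.888, 2.592) = (1.6096, 2.0824)
E(1.6096, 2.0824) = 17.61077376

17.61077376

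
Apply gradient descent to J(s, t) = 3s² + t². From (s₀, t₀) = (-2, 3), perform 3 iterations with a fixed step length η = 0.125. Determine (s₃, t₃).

(-0.03125, 1.265625)

∇J = (6s, 2t)
(s₁, t₁) = (-2, 3) − 0.125·(-12, 6) = (-0.5, 2.25)
(s₂, t₂) = (-0.5, 2.25) − 0.125·(-3, 4.5) = (-0.125, 1.6875)
(s₃, t₃) = (-0.125, 1.6875) − 0.125·(-0.75, 3.375) = (-0.03125, 1.265625)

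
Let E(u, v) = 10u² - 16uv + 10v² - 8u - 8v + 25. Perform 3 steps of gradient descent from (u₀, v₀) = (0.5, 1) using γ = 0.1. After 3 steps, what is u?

6.124

∇E = (20u - 16v - 8, -16u + 20v - 8)
(u₁, v₁) = (0.5, 1) − 0.1·(-14, 4) = (1.9, 0.6)
(u₂, v₂) = (1.9, 0.6) − 0.1·(20.4, -26.4) = (-0.14, 3.24)
(u₃, v₃) = (-0.14, 3.24) − 0.1·(-62.64, 59.04) = (6.124, -2.664)
u = 6.124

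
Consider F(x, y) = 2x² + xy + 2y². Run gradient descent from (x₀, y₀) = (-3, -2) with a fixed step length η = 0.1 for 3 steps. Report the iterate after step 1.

(-1.6, -0.9)

∇F = (4x + y, x + 4y)
(x₁, y₁) = (-3, -2) − 0.1·(-14, -11) = (-1.6, -0.9)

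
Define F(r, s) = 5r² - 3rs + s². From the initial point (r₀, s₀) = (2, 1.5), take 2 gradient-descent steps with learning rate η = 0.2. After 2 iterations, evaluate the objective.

∇F = (10r - 3s, -3r + 2s)
(r₁, s₁) = (2, 1.5) − 0.2·(15.5, -3) = (-1.1, 2.1)
(r₂, s₂) = (-1.1, 2.1) − 0.2·(-17.3, 7.5) = (2.36, 0.6)
F(2.36, 0.6) = 23.96

23.96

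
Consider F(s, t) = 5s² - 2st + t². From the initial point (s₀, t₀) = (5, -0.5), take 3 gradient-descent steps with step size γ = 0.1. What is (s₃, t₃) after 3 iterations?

∇F = (10s - 2t, -2s + 2t)
Step 1: at (5, -0.5), ∇F = (51, -11) → (5, -0.5) − 0.1·(51, -11) = (-0.1, 0.6)
Step 2: at (-0.1, 0.6), ∇F = (-2.2, 1.4) → (-0.1, 0.6) − 0.1·(-2.2, 1.4) = (0.12, 0.46)
Step 3: at (0.12, 0.46), ∇F = (0.28, 0.68) → (0.12, 0.46) − 0.1·(0.28, 0.68) = (0.092, 0.392)

(0.092, 0.392)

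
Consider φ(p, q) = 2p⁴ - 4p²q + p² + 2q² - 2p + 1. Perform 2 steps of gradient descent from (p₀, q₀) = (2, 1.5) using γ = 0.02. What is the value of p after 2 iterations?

∇φ = (8p³ - 8pq + 2p - 2, -4p² + 4q)
(p₁, q₁) = (2, 1.5) − 0.02·(42, -10) = (1.16, 1.7)
(p₂, q₂) = (1.16, 1.7) − 0.02·(-2.968832, 1.4176) = (1.21937664, 1.671648)
p = 1.21937664

1.21937664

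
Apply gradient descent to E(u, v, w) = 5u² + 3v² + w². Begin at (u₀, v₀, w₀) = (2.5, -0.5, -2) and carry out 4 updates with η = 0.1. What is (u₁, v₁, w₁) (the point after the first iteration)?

∇E = (10u, 6v, 2w)
(u₁, v₁, w₁) = (2.5, -0.5, -2) − 0.1·(25, -3, -4) = (0, -0.2, -1.6)

(0, -0.2, -1.6)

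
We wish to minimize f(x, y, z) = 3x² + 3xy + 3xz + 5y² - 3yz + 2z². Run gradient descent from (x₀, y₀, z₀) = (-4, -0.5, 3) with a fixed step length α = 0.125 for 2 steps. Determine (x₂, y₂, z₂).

∇f = (6x + 3y + 3z, 3x + 10y - 3z, 3x - 3y + 4z)
Step 1: at (-4, -0.5, 3), ∇f = (-16.5, -26, 1.5) → (-4, -0.5, 3) − 0.125·(-16.5, -26, 1.5) = (-1.9375, 2.75, 2.8125)
Step 2: at (-1.9375, 2.75, 2.8125), ∇f = (5.0625, 13.25, -2.8125) → (-1.9375, 2.75, 2.8125) − 0.125·(5.0625, 13.25, -2.8125) = (-2.5703125, 1.09375, 3.1640625)

(-2.5703125, 1.09375, 3.1640625)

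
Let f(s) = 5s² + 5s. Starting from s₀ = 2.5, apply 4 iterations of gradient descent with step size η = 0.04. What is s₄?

-0.1112

f′(s) = 10s + 5
s₁ = 2.5 − 0.04·30 = 1.3
s₂ = 1.3 − 0.04·18 = 0.58
s₃ = 0.58 − 0.04·10.8 = 0.148
s₄ = 0.148 − 0.04·6.48 = -0.1112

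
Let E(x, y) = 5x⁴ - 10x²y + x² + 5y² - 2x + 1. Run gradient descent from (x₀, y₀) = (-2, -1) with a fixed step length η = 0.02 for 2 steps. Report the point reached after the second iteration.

∇E = (20x³ - 20xy + 2x - 2, -10x² + 10y)
Step 1: at (-2, -1), ∇E = (-206, -50) → (-2, -1) − 0.02·(-206, -50) = (2.12, 0)
Step 2: at (2.12, 0), ∇E = (192.80256, -44.944) → (2.12, 0) − 0.02·(192.80256, -44.944) = (-1.7360512, 0.89888)

(-1.7360512, 0.89888)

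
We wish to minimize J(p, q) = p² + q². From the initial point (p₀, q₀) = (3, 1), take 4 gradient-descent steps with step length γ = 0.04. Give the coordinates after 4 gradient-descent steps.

(2.14917888, 0.71639296)

∇J = (2p, 2q)
Step 1: at (3, 1), ∇J = (6, 2) → (3, 1) − 0.04·(6, 2) = (2.76, 0.92)
Step 2: at (2.76, 0.92), ∇J = (5.52, 1.84) → (2.76, 0.92) − 0.04·(5.52, 1.84) = (2.5392, 0.8464)
Step 3: at (2.5392, 0.8464), ∇J = (5.0784, 1.6928) → (2.5392, 0.8464) − 0.04·(5.0784, 1.6928) = (2.336064, 0.778688)
Step 4: at (2.336064, 0.778688), ∇J = (4.672128, 1.557376) → (2.336064, 0.778688) − 0.04·(4.672128, 1.557376) = (2.14917888, 0.71639296)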